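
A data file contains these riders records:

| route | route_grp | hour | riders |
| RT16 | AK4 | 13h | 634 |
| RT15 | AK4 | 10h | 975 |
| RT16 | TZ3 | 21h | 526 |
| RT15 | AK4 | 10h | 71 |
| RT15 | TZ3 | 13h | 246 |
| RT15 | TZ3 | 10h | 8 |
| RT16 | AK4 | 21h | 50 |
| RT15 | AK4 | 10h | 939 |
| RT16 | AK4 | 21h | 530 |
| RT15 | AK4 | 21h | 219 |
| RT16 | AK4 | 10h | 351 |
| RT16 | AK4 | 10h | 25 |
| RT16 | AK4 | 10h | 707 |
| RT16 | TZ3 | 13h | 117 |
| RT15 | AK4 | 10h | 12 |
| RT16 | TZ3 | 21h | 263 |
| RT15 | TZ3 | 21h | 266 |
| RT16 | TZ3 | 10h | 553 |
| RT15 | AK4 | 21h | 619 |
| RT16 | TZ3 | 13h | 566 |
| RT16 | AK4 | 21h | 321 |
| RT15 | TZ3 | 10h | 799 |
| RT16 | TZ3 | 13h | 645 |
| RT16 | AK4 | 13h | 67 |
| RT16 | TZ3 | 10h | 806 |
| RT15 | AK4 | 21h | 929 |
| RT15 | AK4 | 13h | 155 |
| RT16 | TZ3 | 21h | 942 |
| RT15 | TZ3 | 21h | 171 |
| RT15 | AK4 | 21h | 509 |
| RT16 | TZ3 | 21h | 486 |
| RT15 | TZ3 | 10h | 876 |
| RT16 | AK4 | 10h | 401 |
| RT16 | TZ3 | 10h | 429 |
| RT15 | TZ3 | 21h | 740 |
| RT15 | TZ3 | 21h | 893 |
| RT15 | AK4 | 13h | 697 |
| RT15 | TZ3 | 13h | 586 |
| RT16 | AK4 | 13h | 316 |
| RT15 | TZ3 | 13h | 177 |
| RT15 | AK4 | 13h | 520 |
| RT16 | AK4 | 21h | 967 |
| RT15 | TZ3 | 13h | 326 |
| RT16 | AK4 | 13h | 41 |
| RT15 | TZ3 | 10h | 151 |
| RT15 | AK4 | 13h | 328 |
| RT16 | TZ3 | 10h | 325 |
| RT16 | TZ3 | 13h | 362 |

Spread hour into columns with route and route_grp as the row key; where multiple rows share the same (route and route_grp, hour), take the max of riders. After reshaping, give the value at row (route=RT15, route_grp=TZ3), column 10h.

Rows with route=RT15, route_grp=TZ3 and hour=10h: riders values are 8, 799, 876, 151.
max(8, 799, 876, 151) = 876.

876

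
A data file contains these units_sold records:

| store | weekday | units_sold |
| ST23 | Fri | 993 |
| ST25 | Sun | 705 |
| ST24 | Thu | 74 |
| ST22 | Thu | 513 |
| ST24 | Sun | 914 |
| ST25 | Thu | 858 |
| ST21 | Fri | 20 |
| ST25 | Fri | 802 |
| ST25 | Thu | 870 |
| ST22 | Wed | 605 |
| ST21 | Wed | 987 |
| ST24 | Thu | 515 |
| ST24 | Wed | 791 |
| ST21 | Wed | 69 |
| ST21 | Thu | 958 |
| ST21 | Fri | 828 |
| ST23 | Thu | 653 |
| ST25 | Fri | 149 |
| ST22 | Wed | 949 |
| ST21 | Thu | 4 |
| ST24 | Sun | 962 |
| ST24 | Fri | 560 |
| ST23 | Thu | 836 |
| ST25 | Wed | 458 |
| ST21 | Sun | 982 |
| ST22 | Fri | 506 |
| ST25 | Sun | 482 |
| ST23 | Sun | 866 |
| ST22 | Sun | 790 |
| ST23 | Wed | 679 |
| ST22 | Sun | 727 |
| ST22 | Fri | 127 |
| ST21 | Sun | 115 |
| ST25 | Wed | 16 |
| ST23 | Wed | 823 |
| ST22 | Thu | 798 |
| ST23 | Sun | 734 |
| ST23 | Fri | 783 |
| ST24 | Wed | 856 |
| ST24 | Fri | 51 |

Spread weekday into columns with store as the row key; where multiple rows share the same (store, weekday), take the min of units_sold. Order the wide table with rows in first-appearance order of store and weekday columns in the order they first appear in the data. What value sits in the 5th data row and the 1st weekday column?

20

With rows in first-appearance order of store, row 5 is store=ST21. weekday columns in first-appearance order: Fri, Sun, Thu, Wed; column 1 is Fri.
Long rows with store=ST21, weekday=Fri: min(20, 828) = 20.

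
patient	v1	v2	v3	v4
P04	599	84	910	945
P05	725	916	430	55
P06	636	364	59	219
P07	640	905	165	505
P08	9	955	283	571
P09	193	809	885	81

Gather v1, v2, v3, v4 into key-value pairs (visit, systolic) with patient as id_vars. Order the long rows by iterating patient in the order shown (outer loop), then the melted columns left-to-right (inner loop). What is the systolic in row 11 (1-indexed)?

59

24 rows total (6 × 4). Row 11: index ⌊(11-1)/4⌋ = 2 into patient → P06; (11-1) mod 4 = 2 into the melted columns → v3.
So row 11 is (P06, v3, 59); systolic = 59.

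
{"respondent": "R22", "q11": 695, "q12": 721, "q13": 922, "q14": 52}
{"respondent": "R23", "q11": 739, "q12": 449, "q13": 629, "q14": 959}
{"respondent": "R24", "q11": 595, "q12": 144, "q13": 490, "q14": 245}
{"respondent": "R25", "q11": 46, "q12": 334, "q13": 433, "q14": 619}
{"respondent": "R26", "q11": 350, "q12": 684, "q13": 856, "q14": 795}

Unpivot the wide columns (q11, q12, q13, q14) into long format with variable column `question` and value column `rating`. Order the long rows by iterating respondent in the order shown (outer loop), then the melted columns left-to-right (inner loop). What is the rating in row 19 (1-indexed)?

856

20 rows total (5 × 4). Row 19: index ⌊(19-1)/4⌋ = 4 into respondent → R26; (19-1) mod 4 = 2 into the melted columns → q13.
So row 19 is (R26, q13, 856); rating = 856.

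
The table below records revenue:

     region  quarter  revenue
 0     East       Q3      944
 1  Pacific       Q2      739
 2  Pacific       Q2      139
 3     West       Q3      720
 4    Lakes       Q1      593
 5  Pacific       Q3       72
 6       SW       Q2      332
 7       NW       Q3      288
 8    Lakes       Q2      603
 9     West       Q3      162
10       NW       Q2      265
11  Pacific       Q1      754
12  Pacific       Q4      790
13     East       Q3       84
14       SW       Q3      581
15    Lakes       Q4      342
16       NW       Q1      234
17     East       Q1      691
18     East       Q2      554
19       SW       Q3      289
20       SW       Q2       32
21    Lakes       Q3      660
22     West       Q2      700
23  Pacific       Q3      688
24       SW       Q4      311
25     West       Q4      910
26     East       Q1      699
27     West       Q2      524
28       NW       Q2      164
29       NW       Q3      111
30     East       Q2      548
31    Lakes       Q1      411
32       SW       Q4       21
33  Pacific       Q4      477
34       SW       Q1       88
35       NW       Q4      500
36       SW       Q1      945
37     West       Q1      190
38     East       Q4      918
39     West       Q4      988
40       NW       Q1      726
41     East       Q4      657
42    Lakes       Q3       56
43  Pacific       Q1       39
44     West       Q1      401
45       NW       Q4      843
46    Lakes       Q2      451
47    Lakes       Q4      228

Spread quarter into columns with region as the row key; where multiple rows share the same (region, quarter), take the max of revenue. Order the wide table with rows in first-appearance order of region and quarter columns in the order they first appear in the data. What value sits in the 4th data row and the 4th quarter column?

With rows in first-appearance order of region, row 4 is region=Lakes. quarter columns in first-appearance order: Q3, Q2, Q1, Q4; column 4 is Q4.
Long rows with region=Lakes, quarter=Q4: max(342, 228) = 342.

342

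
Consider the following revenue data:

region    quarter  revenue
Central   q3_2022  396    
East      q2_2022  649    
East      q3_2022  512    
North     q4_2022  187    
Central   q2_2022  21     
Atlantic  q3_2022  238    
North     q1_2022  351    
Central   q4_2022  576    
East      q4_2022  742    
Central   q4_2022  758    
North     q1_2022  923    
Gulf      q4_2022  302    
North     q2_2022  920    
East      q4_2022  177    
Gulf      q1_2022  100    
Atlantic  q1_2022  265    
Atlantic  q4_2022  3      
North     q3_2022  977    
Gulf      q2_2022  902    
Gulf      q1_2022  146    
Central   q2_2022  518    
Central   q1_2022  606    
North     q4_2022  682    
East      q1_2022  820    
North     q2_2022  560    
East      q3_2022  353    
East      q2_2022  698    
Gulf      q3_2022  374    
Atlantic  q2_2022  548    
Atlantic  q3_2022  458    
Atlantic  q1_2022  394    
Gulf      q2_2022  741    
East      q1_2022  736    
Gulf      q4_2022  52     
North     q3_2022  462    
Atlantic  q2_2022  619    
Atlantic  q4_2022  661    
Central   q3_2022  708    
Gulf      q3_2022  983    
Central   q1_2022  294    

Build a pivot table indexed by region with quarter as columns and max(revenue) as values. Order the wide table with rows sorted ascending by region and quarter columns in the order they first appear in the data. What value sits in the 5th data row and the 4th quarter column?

923

With rows sorted ascending by region, row 5 is region=North. quarter columns in first-appearance order: q3_2022, q2_2022, q4_2022, q1_2022; column 4 is q1_2022.
Long rows with region=North, quarter=q1_2022: max(351, 923) = 923.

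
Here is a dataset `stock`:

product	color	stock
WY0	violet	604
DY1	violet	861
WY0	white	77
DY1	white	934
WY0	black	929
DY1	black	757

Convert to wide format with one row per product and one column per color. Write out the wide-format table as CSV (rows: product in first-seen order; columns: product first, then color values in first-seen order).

Columns: product plus the 3 distinct color values (violet, white, black).
For example, row WY0 column violet takes stock=604 from the long row (WY0, violet).

product,violet,white,black
WY0,604,77,929
DY1,861,934,757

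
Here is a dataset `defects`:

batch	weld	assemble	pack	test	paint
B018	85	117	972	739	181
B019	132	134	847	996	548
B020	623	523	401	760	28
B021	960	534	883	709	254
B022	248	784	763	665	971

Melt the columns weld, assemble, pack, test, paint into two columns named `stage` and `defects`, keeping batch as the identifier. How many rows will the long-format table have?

25

5 batch values × 5 melted columns = 25 rows.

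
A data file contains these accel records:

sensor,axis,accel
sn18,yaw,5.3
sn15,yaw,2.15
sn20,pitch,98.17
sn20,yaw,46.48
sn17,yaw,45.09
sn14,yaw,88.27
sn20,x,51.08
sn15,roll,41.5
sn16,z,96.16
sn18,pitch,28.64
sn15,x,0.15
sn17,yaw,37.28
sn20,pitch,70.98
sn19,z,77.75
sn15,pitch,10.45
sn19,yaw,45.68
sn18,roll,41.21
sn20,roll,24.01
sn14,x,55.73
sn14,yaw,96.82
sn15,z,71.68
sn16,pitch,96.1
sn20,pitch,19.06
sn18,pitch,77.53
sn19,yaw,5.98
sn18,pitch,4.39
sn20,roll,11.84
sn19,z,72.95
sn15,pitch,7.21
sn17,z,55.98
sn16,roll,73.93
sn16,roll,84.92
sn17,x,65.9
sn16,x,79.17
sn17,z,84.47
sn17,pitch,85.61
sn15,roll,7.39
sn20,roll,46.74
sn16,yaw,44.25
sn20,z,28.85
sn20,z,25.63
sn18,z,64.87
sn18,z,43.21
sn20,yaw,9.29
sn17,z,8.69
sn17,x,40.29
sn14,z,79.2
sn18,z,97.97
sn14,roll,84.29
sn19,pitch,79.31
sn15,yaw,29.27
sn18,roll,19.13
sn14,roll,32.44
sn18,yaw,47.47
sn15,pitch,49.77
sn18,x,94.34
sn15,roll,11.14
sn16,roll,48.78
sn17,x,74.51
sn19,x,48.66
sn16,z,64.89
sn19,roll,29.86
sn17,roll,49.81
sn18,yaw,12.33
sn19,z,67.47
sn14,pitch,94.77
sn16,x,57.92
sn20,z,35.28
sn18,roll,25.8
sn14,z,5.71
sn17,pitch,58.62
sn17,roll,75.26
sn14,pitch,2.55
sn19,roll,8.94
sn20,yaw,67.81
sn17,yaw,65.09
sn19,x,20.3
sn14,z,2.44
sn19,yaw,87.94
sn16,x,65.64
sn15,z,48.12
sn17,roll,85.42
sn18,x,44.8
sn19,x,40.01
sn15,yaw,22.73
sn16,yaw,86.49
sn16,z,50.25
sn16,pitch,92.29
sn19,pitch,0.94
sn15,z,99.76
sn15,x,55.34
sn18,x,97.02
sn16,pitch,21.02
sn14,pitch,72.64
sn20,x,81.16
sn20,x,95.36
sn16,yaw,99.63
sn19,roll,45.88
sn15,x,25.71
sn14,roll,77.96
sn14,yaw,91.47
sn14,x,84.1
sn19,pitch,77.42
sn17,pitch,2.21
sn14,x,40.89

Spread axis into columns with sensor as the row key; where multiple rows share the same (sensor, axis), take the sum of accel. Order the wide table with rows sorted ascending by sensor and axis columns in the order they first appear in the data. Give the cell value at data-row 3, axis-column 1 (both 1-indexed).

230.37

With rows sorted ascending by sensor, row 3 is sensor=sn16. axis columns in first-appearance order: yaw, pitch, x, roll, z; column 1 is yaw.
Long rows with sensor=sn16, axis=yaw: 44.25 + 86.49 + 99.63 = 230.37.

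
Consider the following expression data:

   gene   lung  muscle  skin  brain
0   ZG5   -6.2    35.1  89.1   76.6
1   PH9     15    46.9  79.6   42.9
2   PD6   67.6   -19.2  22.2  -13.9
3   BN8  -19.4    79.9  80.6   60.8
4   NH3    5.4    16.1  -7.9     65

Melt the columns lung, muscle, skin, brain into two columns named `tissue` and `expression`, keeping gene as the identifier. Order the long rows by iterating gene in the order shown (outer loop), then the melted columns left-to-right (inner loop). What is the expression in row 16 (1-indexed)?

60.8

20 rows total (5 × 4). Row 16: index ⌊(16-1)/4⌋ = 3 into gene → BN8; (16-1) mod 4 = 3 into the melted columns → brain.
So row 16 is (BN8, brain, 60.8); expression = 60.8.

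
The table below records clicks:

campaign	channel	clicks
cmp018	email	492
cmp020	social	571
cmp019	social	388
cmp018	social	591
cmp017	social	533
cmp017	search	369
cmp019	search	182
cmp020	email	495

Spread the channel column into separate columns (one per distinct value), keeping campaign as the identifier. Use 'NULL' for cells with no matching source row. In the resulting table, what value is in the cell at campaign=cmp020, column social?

571

The long row with campaign=cmp020, channel=social has clicks=571.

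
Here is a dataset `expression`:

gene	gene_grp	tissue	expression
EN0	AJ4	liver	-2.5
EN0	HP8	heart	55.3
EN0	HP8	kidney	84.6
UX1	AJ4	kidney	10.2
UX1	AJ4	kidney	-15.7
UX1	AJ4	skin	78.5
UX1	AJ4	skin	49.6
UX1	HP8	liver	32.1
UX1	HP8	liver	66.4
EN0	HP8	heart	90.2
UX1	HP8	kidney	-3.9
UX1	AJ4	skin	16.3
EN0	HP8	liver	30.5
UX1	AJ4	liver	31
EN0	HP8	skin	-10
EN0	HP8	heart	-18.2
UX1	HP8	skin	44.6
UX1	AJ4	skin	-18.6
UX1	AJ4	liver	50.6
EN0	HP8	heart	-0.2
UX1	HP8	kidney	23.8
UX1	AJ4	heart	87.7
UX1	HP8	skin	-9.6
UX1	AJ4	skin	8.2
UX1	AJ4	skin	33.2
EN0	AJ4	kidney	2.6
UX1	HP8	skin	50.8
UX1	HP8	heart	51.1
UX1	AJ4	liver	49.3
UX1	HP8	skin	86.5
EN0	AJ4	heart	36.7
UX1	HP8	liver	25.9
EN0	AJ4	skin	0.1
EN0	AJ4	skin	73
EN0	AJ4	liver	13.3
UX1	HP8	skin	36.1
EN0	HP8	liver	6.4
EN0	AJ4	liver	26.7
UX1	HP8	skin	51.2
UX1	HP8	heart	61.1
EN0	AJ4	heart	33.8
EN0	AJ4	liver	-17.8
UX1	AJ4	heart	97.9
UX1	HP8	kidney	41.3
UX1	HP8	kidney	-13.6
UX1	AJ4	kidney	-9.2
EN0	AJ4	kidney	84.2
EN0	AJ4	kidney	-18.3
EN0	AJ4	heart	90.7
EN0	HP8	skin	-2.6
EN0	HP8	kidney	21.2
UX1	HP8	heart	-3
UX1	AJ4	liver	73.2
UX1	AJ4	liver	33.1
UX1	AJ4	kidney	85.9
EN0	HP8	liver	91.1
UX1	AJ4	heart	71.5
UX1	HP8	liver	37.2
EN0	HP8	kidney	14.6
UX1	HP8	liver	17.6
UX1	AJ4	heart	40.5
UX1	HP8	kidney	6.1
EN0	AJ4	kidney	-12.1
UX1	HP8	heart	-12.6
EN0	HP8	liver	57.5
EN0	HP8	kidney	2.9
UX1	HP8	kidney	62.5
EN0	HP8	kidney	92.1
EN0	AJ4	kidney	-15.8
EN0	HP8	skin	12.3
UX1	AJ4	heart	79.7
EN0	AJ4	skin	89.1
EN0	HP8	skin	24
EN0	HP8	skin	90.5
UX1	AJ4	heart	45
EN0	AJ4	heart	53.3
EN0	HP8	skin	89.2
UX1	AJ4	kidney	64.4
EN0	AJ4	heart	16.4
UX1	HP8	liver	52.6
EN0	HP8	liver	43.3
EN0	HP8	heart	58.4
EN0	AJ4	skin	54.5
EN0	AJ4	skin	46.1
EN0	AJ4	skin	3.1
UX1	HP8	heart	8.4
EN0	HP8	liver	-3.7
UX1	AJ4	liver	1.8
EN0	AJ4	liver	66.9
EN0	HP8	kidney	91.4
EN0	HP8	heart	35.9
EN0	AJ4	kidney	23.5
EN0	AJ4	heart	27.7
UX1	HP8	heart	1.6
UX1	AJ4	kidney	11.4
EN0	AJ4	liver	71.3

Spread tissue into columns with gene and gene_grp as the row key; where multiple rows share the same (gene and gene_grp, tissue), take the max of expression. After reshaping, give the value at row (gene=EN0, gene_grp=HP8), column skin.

90.5

Rows with gene=EN0, gene_grp=HP8 and tissue=skin: expression values are -10, -2.6, 12.3, 24, 90.5, 89.2.
max(-10, -2.6, 12.3, 24, 90.5, 89.2) = 90.5.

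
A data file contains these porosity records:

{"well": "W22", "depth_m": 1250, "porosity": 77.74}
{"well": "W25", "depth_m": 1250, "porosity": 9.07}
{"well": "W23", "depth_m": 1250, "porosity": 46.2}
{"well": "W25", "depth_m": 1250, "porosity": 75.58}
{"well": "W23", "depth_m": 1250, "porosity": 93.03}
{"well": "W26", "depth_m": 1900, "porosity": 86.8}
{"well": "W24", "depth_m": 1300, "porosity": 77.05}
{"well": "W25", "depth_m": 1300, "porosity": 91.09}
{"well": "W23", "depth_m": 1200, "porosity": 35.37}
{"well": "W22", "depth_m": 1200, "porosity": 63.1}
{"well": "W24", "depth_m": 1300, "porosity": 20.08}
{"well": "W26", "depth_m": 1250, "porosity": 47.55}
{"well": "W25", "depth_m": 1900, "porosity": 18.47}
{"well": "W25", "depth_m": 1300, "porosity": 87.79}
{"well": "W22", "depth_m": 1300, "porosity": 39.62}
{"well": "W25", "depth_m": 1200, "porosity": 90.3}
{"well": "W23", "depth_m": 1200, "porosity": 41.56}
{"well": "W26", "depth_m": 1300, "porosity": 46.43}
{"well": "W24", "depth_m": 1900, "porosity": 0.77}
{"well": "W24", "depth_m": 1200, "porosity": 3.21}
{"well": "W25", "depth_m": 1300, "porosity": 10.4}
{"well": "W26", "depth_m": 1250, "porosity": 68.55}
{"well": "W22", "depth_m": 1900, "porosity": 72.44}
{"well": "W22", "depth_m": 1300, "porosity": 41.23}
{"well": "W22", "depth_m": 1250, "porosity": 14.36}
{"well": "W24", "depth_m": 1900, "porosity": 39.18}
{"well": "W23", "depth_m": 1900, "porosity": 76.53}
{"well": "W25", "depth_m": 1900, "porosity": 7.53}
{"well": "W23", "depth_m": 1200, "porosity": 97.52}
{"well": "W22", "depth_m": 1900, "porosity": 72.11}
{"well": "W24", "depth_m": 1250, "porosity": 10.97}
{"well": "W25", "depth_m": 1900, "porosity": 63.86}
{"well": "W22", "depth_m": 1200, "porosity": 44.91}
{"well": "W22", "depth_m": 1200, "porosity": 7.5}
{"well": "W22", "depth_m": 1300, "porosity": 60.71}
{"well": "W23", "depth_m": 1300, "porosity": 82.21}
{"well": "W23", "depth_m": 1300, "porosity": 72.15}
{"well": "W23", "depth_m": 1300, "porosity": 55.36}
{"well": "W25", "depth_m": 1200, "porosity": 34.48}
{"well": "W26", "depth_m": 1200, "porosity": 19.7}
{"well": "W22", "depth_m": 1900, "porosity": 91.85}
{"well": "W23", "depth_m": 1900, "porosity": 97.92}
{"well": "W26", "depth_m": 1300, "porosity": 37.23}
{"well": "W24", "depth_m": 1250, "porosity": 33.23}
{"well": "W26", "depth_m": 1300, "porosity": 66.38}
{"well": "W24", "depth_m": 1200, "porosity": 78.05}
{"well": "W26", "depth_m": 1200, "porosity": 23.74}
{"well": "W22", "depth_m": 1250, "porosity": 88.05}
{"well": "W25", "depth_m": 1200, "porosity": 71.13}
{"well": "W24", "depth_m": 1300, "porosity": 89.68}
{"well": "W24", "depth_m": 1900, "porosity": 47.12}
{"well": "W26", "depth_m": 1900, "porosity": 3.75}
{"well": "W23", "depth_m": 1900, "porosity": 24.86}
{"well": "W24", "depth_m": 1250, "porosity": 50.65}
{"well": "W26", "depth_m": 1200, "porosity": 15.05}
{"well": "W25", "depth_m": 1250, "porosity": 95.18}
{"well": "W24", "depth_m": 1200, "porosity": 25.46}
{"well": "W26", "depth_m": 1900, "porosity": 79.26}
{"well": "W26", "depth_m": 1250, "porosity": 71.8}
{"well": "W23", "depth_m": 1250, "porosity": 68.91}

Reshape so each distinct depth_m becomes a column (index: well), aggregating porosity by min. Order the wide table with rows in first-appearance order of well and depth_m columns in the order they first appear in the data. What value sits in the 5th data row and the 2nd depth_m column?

0.77

With rows in first-appearance order of well, row 5 is well=W24. depth_m columns in first-appearance order: 1250, 1900, 1300, 1200; column 2 is 1900.
Long rows with well=W24, depth_m=1900: min(0.77, 39.18, 47.12) = 0.77.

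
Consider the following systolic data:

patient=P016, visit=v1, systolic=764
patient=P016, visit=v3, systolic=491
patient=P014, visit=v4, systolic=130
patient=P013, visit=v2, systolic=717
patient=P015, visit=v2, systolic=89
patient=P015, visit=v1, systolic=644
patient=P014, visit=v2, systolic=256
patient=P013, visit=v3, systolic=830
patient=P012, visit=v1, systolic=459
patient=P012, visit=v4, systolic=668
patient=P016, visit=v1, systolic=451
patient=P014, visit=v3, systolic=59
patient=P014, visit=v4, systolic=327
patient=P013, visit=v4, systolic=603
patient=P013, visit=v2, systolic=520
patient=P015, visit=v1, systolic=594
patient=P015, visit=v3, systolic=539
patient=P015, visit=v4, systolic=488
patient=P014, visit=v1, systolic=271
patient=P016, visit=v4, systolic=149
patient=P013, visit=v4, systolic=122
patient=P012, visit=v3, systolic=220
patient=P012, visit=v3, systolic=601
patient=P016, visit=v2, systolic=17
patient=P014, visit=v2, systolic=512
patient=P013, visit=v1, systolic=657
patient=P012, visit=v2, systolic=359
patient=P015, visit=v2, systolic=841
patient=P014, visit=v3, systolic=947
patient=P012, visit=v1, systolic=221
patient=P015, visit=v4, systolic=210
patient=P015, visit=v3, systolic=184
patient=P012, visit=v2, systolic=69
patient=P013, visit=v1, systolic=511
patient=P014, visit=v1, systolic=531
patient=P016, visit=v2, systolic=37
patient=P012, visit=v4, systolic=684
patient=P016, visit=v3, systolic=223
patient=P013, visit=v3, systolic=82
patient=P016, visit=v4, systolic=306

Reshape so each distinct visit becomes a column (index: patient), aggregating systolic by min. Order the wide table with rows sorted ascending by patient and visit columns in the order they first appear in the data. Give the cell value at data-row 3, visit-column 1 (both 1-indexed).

271

With rows sorted ascending by patient, row 3 is patient=P014. visit columns in first-appearance order: v1, v3, v4, v2; column 1 is v1.
Long rows with patient=P014, visit=v1: min(271, 531) = 271.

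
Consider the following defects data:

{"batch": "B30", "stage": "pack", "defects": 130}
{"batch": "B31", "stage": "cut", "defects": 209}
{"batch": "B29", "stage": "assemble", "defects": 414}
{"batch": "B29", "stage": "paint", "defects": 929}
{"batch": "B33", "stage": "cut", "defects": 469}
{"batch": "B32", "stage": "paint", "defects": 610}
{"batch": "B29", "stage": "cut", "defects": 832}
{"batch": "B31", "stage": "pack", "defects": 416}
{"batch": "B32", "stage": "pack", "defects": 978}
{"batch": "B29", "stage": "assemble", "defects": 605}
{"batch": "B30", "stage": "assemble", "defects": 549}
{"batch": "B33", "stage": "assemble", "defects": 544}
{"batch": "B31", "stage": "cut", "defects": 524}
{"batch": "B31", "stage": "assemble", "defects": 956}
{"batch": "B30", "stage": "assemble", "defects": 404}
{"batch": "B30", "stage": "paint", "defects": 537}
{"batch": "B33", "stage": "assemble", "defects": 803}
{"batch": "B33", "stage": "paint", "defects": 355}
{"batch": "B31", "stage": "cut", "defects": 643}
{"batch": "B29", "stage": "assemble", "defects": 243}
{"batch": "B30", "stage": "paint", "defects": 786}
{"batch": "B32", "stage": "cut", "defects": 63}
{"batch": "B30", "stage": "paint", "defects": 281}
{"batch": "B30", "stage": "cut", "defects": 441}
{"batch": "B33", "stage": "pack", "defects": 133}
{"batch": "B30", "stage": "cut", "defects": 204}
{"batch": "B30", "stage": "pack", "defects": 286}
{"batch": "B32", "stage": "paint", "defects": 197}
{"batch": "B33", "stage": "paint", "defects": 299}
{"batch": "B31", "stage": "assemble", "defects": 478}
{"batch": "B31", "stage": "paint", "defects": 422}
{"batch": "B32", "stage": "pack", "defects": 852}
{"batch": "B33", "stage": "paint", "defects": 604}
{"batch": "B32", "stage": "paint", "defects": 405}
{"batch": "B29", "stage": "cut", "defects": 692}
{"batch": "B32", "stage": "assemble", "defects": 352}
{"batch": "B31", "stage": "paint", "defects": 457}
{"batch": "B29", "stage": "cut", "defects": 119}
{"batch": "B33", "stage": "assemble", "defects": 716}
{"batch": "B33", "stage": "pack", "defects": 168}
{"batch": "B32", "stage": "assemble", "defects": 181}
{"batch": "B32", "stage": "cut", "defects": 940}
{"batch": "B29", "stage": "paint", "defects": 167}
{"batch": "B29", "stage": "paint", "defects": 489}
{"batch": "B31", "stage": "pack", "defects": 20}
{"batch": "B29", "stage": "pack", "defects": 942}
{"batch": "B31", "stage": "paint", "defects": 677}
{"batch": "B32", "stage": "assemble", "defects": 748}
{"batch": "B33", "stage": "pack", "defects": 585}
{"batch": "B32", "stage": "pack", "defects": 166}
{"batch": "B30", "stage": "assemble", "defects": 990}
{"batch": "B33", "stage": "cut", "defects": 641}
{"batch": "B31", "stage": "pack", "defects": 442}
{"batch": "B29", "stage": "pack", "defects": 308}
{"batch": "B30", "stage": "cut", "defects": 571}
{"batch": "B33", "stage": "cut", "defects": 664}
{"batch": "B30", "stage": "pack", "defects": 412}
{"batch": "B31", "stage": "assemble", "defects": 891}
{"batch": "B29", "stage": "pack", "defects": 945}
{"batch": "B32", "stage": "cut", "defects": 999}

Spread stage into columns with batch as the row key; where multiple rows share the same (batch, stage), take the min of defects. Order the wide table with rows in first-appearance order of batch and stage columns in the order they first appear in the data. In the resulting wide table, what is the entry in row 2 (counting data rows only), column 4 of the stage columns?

422

With rows in first-appearance order of batch, row 2 is batch=B31. stage columns in first-appearance order: pack, cut, assemble, paint; column 4 is paint.
Long rows with batch=B31, stage=paint: min(422, 457, 677) = 422.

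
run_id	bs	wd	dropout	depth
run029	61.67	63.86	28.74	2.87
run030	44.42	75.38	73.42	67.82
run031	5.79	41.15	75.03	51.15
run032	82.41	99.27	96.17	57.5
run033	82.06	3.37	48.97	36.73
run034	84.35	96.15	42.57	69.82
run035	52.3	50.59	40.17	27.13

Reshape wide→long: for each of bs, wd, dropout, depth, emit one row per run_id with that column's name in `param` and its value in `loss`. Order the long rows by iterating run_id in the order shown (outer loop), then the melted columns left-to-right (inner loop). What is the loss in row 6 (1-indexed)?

75.38

28 rows total (7 × 4). Row 6: index ⌊(6-1)/4⌋ = 1 into run_id → run030; (6-1) mod 4 = 1 into the melted columns → wd.
So row 6 is (run030, wd, 75.38); loss = 75.38.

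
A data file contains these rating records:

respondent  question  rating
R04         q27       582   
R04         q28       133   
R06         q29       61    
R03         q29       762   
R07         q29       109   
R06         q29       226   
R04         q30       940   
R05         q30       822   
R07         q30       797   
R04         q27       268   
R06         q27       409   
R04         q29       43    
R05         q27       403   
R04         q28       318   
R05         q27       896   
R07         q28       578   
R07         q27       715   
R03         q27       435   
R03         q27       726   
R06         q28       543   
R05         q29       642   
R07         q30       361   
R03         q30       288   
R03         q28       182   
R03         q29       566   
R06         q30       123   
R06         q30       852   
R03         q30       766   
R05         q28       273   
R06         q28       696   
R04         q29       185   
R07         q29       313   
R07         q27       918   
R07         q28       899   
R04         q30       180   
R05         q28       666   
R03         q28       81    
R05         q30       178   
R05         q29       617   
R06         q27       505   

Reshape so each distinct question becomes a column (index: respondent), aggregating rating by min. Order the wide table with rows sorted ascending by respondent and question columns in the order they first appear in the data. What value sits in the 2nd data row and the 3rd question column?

With rows sorted ascending by respondent, row 2 is respondent=R04. question columns in first-appearance order: q27, q28, q29, q30; column 3 is q29.
Long rows with respondent=R04, question=q29: min(43, 185) = 43.

43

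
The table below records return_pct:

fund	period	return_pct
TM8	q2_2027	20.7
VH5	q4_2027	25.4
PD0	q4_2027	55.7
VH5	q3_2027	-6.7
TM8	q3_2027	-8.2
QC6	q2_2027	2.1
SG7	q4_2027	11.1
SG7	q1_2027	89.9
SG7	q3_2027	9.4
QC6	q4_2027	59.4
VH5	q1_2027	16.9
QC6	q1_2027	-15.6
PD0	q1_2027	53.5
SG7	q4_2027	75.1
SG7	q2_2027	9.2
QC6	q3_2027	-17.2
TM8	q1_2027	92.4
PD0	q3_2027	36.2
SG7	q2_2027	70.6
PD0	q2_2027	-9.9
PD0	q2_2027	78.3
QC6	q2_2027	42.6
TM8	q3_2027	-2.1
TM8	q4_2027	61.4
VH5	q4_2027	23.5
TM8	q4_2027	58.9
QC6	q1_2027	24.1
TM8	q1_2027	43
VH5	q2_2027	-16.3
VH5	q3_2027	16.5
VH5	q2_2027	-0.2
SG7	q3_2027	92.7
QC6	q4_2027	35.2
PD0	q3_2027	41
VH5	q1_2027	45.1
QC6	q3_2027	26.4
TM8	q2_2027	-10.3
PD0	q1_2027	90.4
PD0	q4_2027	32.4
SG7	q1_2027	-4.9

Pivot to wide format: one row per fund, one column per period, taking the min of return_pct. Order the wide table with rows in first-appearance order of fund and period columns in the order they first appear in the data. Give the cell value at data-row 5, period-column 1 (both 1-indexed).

9.2

With rows in first-appearance order of fund, row 5 is fund=SG7. period columns in first-appearance order: q2_2027, q4_2027, q3_2027, q1_2027; column 1 is q2_2027.
Long rows with fund=SG7, period=q2_2027: min(9.2, 70.6) = 9.2.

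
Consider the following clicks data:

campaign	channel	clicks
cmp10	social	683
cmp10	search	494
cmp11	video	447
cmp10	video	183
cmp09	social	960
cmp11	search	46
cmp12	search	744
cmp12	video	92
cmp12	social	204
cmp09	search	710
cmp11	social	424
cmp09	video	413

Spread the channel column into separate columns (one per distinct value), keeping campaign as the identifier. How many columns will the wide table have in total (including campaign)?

1 column for campaign plus 3 distinct channel values → 4 columns.

4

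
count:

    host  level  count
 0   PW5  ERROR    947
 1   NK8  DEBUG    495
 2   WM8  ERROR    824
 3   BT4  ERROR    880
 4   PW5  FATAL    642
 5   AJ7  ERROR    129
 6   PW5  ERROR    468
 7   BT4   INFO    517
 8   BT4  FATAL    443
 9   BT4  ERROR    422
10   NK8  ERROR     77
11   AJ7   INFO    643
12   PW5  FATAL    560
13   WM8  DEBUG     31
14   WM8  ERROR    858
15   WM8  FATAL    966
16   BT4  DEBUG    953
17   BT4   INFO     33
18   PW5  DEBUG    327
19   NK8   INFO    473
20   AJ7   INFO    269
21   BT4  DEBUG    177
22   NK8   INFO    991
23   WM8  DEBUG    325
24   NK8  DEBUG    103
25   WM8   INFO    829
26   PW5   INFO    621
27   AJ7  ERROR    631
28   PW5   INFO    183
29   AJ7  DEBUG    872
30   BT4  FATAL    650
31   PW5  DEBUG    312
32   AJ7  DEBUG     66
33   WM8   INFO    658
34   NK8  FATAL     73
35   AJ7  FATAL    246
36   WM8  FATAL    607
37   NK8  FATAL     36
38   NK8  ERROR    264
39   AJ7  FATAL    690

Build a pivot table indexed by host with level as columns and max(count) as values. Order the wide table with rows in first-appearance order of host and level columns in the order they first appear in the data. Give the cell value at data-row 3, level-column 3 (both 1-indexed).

966

With rows in first-appearance order of host, row 3 is host=WM8. level columns in first-appearance order: ERROR, DEBUG, FATAL, INFO; column 3 is FATAL.
Long rows with host=WM8, level=FATAL: max(966, 607) = 966.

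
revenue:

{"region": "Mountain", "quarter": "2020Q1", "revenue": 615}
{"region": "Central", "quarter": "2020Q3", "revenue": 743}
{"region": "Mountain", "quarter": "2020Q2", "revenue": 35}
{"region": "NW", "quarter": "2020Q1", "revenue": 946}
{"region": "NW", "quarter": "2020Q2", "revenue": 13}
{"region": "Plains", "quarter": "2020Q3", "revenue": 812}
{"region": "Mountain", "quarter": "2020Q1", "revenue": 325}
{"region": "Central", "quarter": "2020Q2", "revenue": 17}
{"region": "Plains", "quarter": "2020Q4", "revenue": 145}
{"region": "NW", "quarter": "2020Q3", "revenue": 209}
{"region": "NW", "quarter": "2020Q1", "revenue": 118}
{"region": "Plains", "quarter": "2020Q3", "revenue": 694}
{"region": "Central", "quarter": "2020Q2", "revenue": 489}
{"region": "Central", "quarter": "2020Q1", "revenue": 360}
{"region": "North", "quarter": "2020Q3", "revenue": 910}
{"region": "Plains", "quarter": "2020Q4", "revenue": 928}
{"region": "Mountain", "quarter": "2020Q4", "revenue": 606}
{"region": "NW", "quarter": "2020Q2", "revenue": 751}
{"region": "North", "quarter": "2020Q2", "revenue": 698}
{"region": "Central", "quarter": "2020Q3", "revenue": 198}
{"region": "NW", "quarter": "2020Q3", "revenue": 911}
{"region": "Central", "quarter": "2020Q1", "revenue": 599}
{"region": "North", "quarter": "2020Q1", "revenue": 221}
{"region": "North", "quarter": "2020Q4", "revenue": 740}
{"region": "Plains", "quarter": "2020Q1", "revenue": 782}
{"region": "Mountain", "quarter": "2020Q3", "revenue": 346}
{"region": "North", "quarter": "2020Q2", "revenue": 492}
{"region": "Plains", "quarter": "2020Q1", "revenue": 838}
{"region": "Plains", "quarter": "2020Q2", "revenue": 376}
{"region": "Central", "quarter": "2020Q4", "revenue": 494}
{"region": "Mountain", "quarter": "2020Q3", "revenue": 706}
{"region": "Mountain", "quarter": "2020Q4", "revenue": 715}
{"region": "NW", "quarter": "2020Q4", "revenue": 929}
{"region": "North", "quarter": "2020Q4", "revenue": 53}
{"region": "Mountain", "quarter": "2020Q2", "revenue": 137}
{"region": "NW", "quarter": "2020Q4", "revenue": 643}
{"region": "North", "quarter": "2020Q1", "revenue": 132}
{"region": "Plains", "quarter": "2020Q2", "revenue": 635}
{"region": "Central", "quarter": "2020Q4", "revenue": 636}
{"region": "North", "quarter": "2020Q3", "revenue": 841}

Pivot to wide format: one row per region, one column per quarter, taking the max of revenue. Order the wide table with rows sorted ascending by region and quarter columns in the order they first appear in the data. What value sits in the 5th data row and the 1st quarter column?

With rows sorted ascending by region, row 5 is region=Plains. quarter columns in first-appearance order: 2020Q1, 2020Q3, 2020Q2, 2020Q4; column 1 is 2020Q1.
Long rows with region=Plains, quarter=2020Q1: max(782, 838) = 838.

838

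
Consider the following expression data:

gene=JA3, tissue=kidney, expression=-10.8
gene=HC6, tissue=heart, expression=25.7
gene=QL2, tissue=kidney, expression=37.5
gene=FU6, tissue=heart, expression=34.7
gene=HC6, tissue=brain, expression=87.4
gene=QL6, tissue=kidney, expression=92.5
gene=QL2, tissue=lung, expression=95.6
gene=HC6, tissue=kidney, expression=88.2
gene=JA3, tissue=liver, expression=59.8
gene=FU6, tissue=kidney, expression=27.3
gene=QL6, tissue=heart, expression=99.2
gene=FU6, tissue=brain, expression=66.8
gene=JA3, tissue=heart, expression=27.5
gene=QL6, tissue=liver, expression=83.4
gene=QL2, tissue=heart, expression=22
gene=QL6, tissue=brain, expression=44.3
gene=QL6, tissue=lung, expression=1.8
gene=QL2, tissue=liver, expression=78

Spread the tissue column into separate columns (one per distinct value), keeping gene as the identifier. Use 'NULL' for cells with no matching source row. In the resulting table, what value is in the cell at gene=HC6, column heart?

25.7

The long row with gene=HC6, tissue=heart has expression=25.7.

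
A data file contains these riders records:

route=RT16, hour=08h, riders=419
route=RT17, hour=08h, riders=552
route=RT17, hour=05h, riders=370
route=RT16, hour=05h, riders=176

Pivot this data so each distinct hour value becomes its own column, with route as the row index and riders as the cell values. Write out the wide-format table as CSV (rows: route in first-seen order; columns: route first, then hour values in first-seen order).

Columns: route plus the 2 distinct hour values (08h, 05h).
For example, row RT16 column 08h takes riders=419 from the long row (RT16, 08h).

route,08h,05h
RT16,419,176
RT17,552,370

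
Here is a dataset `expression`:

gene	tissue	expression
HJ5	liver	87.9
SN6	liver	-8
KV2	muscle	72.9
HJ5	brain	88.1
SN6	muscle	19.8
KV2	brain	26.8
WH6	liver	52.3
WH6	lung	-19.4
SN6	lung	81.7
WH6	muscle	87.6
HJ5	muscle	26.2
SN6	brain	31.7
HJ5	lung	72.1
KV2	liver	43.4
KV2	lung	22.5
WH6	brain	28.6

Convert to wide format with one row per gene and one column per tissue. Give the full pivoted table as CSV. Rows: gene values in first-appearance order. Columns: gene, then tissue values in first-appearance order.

gene,liver,muscle,brain,lung
HJ5,87.9,26.2,88.1,72.1
SN6,-8,19.8,31.7,81.7
KV2,43.4,72.9,26.8,22.5
WH6,52.3,87.6,28.6,-19.4

Columns: gene plus the 4 distinct tissue values (liver, muscle, brain, lung).
For example, row HJ5 column liver takes expression=87.9 from the long row (HJ5, liver).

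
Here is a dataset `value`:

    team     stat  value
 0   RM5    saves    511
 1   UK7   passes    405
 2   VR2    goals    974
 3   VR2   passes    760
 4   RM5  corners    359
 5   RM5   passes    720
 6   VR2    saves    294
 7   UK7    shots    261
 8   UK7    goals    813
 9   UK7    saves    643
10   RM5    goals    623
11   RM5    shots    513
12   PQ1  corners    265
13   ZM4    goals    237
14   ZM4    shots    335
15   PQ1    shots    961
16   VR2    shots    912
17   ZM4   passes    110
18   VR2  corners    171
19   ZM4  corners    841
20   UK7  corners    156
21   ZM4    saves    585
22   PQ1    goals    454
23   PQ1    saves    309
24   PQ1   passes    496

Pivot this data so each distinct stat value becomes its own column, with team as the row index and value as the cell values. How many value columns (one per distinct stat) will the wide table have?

5 distinct stat values: corners, goals, shots, passes, saves.

5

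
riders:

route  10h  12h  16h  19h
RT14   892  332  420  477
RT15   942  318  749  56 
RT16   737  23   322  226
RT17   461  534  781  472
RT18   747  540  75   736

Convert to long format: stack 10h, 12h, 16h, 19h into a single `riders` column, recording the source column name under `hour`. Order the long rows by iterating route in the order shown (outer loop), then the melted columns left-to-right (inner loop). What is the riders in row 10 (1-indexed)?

20 rows total (5 × 4). Row 10: index ⌊(10-1)/4⌋ = 2 into route → RT16; (10-1) mod 4 = 1 into the melted columns → 12h.
So row 10 is (RT16, 12h, 23); riders = 23.

23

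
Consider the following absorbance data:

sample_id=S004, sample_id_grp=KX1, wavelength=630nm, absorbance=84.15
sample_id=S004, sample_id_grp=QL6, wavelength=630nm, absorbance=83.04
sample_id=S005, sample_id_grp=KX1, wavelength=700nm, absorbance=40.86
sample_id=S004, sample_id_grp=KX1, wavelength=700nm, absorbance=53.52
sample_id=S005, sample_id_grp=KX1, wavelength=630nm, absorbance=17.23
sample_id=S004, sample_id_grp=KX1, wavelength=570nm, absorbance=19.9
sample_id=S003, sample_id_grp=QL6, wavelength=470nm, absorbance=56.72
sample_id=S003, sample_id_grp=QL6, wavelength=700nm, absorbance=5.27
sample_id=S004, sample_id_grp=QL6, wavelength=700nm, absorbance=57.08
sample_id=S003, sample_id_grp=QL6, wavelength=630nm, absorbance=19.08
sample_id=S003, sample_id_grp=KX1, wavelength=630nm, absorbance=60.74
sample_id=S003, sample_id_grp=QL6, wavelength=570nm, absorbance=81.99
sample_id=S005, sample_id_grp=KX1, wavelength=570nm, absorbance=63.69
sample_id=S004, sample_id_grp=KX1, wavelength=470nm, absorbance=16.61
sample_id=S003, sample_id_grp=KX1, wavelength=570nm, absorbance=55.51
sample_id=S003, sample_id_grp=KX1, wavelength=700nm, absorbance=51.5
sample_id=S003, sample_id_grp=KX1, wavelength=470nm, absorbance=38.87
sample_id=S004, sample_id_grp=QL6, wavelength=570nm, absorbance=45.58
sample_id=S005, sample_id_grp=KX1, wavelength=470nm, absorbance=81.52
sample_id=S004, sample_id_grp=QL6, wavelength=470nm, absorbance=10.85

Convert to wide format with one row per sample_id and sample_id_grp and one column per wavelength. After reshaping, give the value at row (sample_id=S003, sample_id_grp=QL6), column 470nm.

56.72

Wide layout: rows indexed by sample_id and sample_id_grp, columns are the 4 distinct wavelength values (630nm, 700nm, 570nm, 470nm).
Cell (sample_id=S003, sample_id_grp=QL6, wavelength=470nm) draws from the long row where sample_id=S003, sample_id_grp=QL6 and wavelength=470nm, which has absorbance=56.72.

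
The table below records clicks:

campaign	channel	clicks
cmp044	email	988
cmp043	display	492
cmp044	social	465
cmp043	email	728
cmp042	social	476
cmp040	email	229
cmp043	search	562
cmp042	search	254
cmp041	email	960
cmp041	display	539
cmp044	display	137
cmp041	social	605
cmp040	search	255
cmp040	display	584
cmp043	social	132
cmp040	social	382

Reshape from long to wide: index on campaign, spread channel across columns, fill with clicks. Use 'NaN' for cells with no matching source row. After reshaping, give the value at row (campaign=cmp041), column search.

NaN

No long-format row has campaign=cmp041 and channel=search, so the cell is NaN.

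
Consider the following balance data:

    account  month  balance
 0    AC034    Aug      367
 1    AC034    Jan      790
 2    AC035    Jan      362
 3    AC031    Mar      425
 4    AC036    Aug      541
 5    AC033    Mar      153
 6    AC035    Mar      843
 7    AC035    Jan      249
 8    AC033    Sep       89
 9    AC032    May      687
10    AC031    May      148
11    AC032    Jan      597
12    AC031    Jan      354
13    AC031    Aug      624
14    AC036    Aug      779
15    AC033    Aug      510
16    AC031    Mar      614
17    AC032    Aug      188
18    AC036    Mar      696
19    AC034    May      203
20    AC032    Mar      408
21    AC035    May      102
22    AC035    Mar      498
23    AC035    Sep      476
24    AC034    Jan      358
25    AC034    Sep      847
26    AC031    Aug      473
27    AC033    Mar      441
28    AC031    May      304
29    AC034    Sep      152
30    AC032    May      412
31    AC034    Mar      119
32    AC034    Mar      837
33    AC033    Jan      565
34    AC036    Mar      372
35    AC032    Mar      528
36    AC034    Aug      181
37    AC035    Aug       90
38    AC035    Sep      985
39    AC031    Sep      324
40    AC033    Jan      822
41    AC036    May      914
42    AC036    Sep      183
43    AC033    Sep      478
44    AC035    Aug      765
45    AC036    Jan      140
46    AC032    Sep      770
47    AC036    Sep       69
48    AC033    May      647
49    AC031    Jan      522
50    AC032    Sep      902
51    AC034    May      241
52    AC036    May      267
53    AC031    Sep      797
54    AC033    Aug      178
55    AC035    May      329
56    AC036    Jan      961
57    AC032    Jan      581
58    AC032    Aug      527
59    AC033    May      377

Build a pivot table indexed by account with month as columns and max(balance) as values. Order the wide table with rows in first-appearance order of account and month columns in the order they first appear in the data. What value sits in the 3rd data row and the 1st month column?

With rows in first-appearance order of account, row 3 is account=AC031. month columns in first-appearance order: Aug, Jan, Mar, Sep, May; column 1 is Aug.
Long rows with account=AC031, month=Aug: max(624, 473) = 624.

624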